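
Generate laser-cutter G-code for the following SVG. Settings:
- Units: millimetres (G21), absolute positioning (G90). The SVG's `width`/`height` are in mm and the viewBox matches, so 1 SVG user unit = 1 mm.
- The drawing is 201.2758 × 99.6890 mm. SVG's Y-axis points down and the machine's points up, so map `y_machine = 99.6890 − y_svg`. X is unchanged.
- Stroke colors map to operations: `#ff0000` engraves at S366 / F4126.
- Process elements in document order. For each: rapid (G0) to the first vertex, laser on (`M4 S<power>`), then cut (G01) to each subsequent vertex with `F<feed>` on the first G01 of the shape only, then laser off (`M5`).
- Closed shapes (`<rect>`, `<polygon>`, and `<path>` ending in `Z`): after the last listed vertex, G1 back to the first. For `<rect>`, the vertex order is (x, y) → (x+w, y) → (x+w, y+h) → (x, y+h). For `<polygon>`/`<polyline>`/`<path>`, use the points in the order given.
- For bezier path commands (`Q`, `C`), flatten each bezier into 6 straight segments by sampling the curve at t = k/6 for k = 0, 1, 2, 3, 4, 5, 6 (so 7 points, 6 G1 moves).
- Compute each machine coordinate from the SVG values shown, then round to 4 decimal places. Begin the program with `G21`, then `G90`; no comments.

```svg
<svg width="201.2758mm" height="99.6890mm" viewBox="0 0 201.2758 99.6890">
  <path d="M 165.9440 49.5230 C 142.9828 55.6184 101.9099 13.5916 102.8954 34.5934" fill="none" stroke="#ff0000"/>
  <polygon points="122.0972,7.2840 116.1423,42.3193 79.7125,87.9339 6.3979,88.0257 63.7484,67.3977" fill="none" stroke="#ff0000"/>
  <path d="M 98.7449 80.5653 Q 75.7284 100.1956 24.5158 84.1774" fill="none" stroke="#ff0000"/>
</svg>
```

G21
G90
G0 X165.9440 Y50.1660
M4 S366
G01 X153.2327 Y50.6139 F4126
G01 X139.1741 Y55.9946
G01 X125.4397 Y63.2207
G01 X113.7008 Y69.2046
G01 X105.6290 Y70.8587
G01 X102.8954 Y65.0956
M5
G0 X122.0972 Y92.4050
M4 S366
G01 X116.1423 Y57.3697 F4126
G01 X79.7125 Y11.7551
G01 X6.3979 Y11.6633
G01 X63.7484 Y32.2913
G01 X122.0972 Y92.4050
M5
G0 X98.7449 Y19.1237
M4 S366
G01 X90.2895 Y13.5705 F4126
G01 X80.2677 Y9.9978
G01 X68.6794 Y8.4055
G01 X55.5246 Y8.7937
G01 X40.8034 Y11.1624
G01 X24.5158 Y15.5116
M5

1 u = 1 mm; y_m = 99.6890 − y.

[1] `<path>` cubic bezier, #ff0000→engrave S366 F4126: (165.9440,50.1660) → (153.2327,50.6139) → (139.1741,55.9946) → (125.4397,63.2207) → (113.7008,69.2046) → (105.6290,70.8587) → (102.8954,65.0956)

[2] `<polygon>` closed polygon, #ff0000→engrave S366 F4126: (122.0972,92.4050) → (116.1423,57.3697) → (79.7125,11.7551) → (6.3979,11.6633) → (63.7484,32.2913) → (122.0972,92.4050) (closed)

[3] `<path>` quadratic bezier, #ff0000→engrave S366 F4126: (98.7449,19.1237) → (90.2895,13.5705) → (80.2677,9.9978) → (68.6794,8.4055) → (55.5246,8.7937) → (40.8034,11.1624) → (24.5158,15.5116)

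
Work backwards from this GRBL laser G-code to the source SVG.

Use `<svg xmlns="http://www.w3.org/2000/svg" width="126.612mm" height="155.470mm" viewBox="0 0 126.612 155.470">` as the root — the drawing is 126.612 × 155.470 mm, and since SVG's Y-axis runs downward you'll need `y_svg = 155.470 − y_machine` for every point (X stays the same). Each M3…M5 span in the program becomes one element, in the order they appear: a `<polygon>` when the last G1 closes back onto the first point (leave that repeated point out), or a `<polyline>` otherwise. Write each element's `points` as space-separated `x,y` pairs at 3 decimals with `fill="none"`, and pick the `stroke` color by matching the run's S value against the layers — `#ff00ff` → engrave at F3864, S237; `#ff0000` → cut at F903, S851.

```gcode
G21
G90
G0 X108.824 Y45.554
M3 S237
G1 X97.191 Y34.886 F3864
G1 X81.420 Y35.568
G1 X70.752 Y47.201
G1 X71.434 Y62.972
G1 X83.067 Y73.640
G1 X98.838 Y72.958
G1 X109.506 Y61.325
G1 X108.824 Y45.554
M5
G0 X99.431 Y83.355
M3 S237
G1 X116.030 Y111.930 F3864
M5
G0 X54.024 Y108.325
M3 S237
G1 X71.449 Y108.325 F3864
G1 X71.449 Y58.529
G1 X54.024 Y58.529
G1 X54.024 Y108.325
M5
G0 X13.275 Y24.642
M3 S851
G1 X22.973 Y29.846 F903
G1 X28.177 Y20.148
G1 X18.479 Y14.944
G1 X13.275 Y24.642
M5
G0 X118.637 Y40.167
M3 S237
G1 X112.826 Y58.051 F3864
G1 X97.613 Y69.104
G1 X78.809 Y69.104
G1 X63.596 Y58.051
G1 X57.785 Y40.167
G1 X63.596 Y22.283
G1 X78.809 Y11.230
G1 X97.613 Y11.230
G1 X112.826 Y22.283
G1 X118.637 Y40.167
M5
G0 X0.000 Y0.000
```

<svg xmlns="http://www.w3.org/2000/svg" width="126.612mm" height="155.470mm" viewBox="0 0 126.612 155.470">
  <polygon points="108.824,109.916 97.191,120.584 81.420,119.902 70.752,108.269 71.434,92.498 83.067,81.830 98.838,82.512 109.506,94.145" fill="none" stroke="#ff00ff"/>
  <polyline points="99.431,72.115 116.030,43.540" fill="none" stroke="#ff00ff"/>
  <polygon points="54.024,47.145 71.449,47.145 71.449,96.941 54.024,96.941" fill="none" stroke="#ff00ff"/>
  <polygon points="13.275,130.828 22.973,125.624 28.177,135.322 18.479,140.526" fill="none" stroke="#ff0000"/>
  <polygon points="118.637,115.303 112.826,97.419 97.613,86.366 78.809,86.366 63.596,97.419 57.785,115.303 63.596,133.187 78.809,144.240 97.613,144.240 112.826,133.187" fill="none" stroke="#ff00ff"/>
</svg>

Machine Y-up, SVG Y-down with viewBox height 155.470, so y_svg = 155.470 − y_machine; X carries over.

Run 1: S237 ⇒ engrave layer `#ff00ff`. The run returns to its start, so emit a `<polygon>` with points (Y-flipped): 108.824,109.916 97.191,120.584 81.420,119.902 70.752,108.269 71.434,92.498 83.067,81.830 98.838,82.512 109.506,94.145.

Run 2: S237 ⇒ engrave layer `#ff00ff`. The run is open, so emit a `<polyline>` with points (Y-flipped): 99.431,72.115 116.030,43.540.

Run 3: S237 ⇒ engrave layer `#ff00ff`. The run returns to its start, so emit a `<polygon>` with points (Y-flipped): 54.024,47.145 71.449,47.145 71.449,96.941 54.024,96.941.

Run 4: power S851 maps to stroke `#ff0000` (cut). The run returns to its start, so emit a `<polygon>` with points (Y-flipped): 13.275,130.828 22.973,125.624 28.177,135.322 18.479,140.526.

Run 5: S237 ⇒ engrave layer `#ff00ff`. The run returns to its start, so emit a `<polygon>` with points (Y-flipped): 118.637,115.303 112.826,97.419 97.613,86.366 78.809,86.366 63.596,97.419 57.785,115.303 63.596,133.187 78.809,144.240 97.613,144.240 112.826,133.187.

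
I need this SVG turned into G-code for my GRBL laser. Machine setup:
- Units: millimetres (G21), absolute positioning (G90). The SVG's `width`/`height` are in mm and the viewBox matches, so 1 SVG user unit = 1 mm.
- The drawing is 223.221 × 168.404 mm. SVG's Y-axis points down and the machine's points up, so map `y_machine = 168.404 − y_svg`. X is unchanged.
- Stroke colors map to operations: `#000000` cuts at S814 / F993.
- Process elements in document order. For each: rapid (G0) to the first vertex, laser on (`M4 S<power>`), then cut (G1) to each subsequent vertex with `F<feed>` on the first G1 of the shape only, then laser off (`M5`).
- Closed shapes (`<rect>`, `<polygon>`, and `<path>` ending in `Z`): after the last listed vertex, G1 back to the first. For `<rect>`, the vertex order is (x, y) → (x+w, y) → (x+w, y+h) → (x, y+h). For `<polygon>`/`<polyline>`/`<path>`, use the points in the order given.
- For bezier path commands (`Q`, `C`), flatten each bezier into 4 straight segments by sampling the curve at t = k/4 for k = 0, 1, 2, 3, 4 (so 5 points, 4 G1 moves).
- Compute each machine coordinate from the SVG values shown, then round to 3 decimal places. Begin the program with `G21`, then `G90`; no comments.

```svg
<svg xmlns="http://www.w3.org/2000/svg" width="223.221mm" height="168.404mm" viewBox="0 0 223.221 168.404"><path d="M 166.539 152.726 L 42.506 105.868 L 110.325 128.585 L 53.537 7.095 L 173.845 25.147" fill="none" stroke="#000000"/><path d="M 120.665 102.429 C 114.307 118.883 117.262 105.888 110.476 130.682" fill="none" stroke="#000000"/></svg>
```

1 u = 1 mm; y_m = 168.404 − y.

[1] `<path>` open polyline, #000000→cut S814 F993: (166.539,15.678) → (42.506,62.536) → (110.325,39.819) → (53.537,161.309) → (173.845,143.257)

[2] `<path>` cubic bezier, #000000→cut S814 F993: (120.665,65.975) → (117.345,58.106) → (115.731,54.976) → (114.037,50.283) → (110.476,37.722)

G21
G90
G0 X166.539 Y15.678
M4 S814
G1 X42.506 Y62.536 F993
G1 X110.325 Y39.819
G1 X53.537 Y161.309
G1 X173.845 Y143.257
M5
G0 X120.665 Y65.975
M4 S814
G1 X117.345 Y58.106 F993
G1 X115.731 Y54.976
G1 X114.037 Y50.283
G1 X110.476 Y37.722
M5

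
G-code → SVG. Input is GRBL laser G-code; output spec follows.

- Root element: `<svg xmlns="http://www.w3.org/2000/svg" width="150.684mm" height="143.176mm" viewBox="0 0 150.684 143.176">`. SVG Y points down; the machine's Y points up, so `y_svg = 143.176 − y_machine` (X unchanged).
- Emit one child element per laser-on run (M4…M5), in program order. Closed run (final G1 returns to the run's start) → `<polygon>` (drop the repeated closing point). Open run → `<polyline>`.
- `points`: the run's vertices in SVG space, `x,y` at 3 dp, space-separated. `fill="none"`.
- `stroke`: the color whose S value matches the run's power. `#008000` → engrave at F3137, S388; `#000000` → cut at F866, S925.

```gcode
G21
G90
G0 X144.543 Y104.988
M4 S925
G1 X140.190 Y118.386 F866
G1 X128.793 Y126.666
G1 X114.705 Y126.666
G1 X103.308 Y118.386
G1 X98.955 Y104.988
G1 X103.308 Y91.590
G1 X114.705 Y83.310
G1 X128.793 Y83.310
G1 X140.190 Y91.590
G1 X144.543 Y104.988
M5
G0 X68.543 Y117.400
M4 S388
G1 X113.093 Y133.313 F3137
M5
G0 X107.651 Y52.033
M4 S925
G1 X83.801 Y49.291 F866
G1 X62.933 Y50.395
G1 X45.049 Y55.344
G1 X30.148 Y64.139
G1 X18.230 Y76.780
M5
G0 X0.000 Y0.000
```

<svg xmlns="http://www.w3.org/2000/svg" width="150.684mm" height="143.176mm" viewBox="0 0 150.684 143.176">
  <polygon points="144.543,38.188 140.190,24.790 128.793,16.510 114.705,16.510 103.308,24.790 98.955,38.188 103.308,51.586 114.705,59.866 128.793,59.866 140.190,51.586" fill="none" stroke="#000000"/>
  <polyline points="68.543,25.776 113.093,9.863" fill="none" stroke="#008000"/>
  <polyline points="107.651,91.143 83.801,93.885 62.933,92.781 45.049,87.832 30.148,79.037 18.230,66.396" fill="none" stroke="#000000"/>
</svg>

Machine Y-up, SVG Y-down with viewBox height 143.176, so y_svg = 143.176 − y_machine; X carries over.

Run 1: S925 ⇒ cut layer `#000000`. The run returns to its start, so emit a `<polygon>` with points (Y-flipped): 144.543,38.188 140.190,24.790 128.793,16.510 114.705,16.510 103.308,24.790 98.955,38.188 103.308,51.586 114.705,59.866 128.793,59.866 140.190,51.586.

Run 2: power S388 maps to stroke `#008000` (engrave). The run is open, so emit a `<polyline>` with points (Y-flipped): 68.543,25.776 113.093,9.863.

Run 3: the run's S925 means `#000000` (cut). The run is open, so emit a `<polyline>` with points (Y-flipped): 107.651,91.143 83.801,93.885 62.933,92.781 45.049,87.832 30.148,79.037 18.230,66.396.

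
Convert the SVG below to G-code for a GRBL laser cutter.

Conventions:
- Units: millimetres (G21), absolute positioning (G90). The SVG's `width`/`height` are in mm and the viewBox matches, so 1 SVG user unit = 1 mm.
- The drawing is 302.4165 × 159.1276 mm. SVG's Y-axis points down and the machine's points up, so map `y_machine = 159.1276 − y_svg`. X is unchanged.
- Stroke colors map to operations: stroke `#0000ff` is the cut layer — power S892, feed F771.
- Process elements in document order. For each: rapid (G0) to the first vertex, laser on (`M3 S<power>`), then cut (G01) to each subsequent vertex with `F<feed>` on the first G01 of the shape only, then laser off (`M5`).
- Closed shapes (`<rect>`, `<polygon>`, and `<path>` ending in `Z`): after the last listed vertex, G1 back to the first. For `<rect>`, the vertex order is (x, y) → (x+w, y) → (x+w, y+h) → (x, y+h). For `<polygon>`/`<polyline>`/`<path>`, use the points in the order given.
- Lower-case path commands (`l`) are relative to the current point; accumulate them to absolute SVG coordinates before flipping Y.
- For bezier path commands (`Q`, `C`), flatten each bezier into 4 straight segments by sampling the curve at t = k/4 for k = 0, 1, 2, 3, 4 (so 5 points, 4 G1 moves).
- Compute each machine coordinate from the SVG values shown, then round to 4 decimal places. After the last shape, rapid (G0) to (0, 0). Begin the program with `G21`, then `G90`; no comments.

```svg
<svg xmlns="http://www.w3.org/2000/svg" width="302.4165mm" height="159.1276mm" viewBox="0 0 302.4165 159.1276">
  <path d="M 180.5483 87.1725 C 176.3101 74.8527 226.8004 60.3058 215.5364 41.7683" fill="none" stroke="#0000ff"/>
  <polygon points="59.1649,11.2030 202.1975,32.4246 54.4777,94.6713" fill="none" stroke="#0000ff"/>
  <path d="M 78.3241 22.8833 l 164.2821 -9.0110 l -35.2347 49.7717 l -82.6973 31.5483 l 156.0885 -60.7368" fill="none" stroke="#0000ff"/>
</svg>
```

viewBox `0 0 302.4165 159.1276` with mm width/height → 1 unit = 1 mm. Flip: y_m = 159.1276 − y_svg.

**Shape 1** — `<path>` cubic bezier, stroke `#0000ff` → cut (S892, F771). Control points (SVG): P0=(180.5483,87.1725), P1=(176.3101,74.8527), P2=(226.8004,60.3058), P3=(215.5364,41.7683); sampled at t=k/4. Machine vertices: (180.5483,71.9551) → (185.8112,81.6401) → (200.6770,92.3256) → (214.2255,104.1769) → (215.5364,117.3593). Open path.

**Shape 2** — `<polygon>` closed polygon, stroke `#0000ff` → cut (S892, F771). Machine vertices: (59.1649,147.9246) → (202.1975,126.7030) → (54.4777,64.4563) → (59.1649,147.9246). Closed: final G1 returns to the first vertex.

**Shape 3** — `<path>` open polyline, stroke `#0000ff` → cut (S892, F771). Machine vertices: (78.3241,136.2443) → (242.6062,145.2553) → (207.3715,95.4836) → (124.6742,63.9353) → (280.7627,124.6721). Open path.

G21
G90
G0 X180.5483 Y71.9551
M3 S892
G01 X185.8112 Y81.6401 F771
G01 X200.6770 Y92.3256
G01 X214.2255 Y104.1769
G01 X215.5364 Y117.3593
M5
G0 X59.1649 Y147.9246
M3 S892
G01 X202.1975 Y126.7030 F771
G01 X54.4777 Y64.4563
G01 X59.1649 Y147.9246
M5
G0 X78.3241 Y136.2443
M3 S892
G01 X242.6062 Y145.2553 F771
G01 X207.3715 Y95.4836
G01 X124.6742 Y63.9353
G01 X280.7627 Y124.6721
M5
G0 X0.0000 Y0.0000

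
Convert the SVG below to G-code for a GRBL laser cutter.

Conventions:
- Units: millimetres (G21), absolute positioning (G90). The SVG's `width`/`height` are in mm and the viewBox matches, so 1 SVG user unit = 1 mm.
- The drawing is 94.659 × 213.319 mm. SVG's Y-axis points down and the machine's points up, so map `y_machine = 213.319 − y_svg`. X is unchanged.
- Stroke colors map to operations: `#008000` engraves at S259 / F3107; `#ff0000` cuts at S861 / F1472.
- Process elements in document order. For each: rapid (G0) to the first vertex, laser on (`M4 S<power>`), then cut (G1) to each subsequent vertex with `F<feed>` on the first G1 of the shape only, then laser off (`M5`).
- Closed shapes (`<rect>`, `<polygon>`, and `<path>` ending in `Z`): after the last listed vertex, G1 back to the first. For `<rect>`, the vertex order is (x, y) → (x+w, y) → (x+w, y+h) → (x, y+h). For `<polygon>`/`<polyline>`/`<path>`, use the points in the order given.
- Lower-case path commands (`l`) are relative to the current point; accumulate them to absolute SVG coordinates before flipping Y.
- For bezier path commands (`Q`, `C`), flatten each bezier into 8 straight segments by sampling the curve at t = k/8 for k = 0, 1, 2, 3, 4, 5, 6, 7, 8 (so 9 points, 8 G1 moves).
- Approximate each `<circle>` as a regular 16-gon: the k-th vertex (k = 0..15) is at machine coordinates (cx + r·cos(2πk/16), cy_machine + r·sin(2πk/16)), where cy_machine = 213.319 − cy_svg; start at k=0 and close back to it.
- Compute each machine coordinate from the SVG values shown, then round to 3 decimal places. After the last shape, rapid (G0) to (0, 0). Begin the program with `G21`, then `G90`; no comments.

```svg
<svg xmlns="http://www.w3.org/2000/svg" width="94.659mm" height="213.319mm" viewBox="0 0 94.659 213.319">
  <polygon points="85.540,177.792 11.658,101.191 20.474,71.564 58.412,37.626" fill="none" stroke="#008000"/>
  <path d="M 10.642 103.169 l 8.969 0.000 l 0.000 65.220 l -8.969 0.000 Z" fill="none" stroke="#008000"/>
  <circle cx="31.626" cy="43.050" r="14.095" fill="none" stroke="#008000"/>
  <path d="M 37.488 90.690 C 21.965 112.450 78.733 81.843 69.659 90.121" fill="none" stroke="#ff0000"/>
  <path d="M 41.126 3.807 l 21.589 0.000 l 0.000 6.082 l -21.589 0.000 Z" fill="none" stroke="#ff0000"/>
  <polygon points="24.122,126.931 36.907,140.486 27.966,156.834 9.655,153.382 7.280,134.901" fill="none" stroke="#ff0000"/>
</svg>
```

G21
G90
G0 X85.540 Y35.527
M4 S259
G1 X11.658 Y112.128 F3107
G1 X20.474 Y141.755
G1 X58.412 Y175.693
G1 X85.540 Y35.527
M5
G0 X10.642 Y110.150
M4 S259
G1 X19.611 Y110.150 F3107
G1 X19.611 Y44.930
G1 X10.642 Y44.930
G1 X10.642 Y110.150
M5
G0 X45.721 Y170.269
M4 S259
G1 X44.648 Y175.663 F3107
G1 X41.593 Y180.236
G1 X37.020 Y183.291
G1 X31.626 Y184.364
G1 X26.232 Y183.291
G1 X21.659 Y180.236
G1 X18.604 Y175.663
G1 X17.531 Y170.269
G1 X18.604 Y164.875
G1 X21.659 Y160.302
G1 X26.232 Y157.247
G1 X31.626 Y156.174
G1 X37.020 Y157.247
G1 X41.593 Y160.302
G1 X44.648 Y164.875
G1 X45.721 Y170.269
M5
G0 X37.488 Y122.629
M4 S861
G1 X34.786 Y116.745 F1472
G1 X37.242 Y114.702
G1 X43.238 Y115.429
G1 X51.155 Y117.858
G1 X59.375 Y120.918
G1 X66.277 Y123.541
G1 X70.245 Y124.658
G1 X69.659 Y123.198
M5
G0 X41.126 Y209.512
M4 S861
G1 X62.715 Y209.512 F1472
G1 X62.715 Y203.430
G1 X41.126 Y203.430
G1 X41.126 Y209.512
M5
G0 X24.122 Y86.388
M4 S861
G1 X36.907 Y72.833 F1472
G1 X27.966 Y56.485
G1 X9.655 Y59.937
G1 X7.280 Y78.418
G1 X24.122 Y86.388
M5
G0 X0.000 Y0.000

1 u = 1 mm; y_m = 213.319 − y.

[1] `<polygon>` closed polygon, #008000→engrave S259 F3107: (85.540,35.527) → (11.658,112.128) → (20.474,141.755) → (58.412,175.693) → (85.540,35.527) (closed)

[2] `<path>` rectangle, #008000→engrave S259 F3107: (10.642,110.150) → (19.611,110.150) → (19.611,44.930) → (10.642,44.930) → (10.642,110.150) (closed)

[3] `<circle>` circle, #008000→engrave S259 F3107: (45.721,170.269) → (44.648,175.663) → (41.593,180.236) → (37.020,183.291) → (31.626,184.364) → (26.232,183.291) → (21.659,180.236) → (18.604,175.663) → (17.531,170.269) → (18.604,164.875) → (21.659,160.302) → (26.232,157.247) → (31.626,156.174) → (37.020,157.247) → (41.593,160.302) → (44.648,164.875) → (45.721,170.269) (closed)

[4] `<path>` cubic bezier, #ff0000→cut S861 F1472: (37.488,122.629) → (34.786,116.745) → (37.242,114.702) → (43.238,115.429) → (51.155,117.858) → (59.375,120.918) → (66.277,123.541) → (70.245,124.658) → (69.659,123.198)

[5] `<path>` rectangle, #ff0000→cut S861 F1472: (41.126,209.512) → (62.715,209.512) → (62.715,203.430) → (41.126,203.430) → (41.126,209.512) (closed)

[6] `<polygon>` regular polygon, #ff0000→cut S861 F1472: (24.122,86.388) → (36.907,72.833) → (27.966,56.485) → (9.655,59.937) → (7.280,78.418) → (24.122,86.388) (closed)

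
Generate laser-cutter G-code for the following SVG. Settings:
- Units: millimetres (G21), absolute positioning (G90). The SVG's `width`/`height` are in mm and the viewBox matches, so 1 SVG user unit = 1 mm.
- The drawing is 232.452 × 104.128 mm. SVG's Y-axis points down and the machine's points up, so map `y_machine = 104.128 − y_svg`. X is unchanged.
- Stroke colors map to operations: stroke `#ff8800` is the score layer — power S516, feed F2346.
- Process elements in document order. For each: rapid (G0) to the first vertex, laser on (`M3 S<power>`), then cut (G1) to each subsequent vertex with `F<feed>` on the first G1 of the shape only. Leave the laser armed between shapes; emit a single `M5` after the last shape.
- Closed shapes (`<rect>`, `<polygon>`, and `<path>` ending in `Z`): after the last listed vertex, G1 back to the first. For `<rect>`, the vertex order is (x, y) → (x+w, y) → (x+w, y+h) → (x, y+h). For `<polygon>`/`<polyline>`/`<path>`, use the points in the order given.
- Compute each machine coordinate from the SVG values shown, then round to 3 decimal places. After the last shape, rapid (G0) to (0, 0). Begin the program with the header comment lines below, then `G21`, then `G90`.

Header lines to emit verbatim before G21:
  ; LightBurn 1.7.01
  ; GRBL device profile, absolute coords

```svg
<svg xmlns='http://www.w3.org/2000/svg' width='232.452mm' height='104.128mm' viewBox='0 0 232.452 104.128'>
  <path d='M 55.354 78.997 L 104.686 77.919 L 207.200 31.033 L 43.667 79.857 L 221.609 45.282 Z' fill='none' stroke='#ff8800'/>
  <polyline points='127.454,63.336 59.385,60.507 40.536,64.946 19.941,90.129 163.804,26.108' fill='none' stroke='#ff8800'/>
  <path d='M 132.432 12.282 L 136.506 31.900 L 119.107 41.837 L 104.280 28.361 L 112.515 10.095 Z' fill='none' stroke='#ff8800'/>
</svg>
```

Since the viewBox matches the mm dimensions, user units are millimetres directly. The only transform is the Y-flip y_m = 104.128 − y_svg.

Shape 1 is a closed polygon drawn with `<path>`. Its stroke #ff8800 means score at S516, F2346. After flipping Y the toolpath is (55.354,25.131) → (104.686,26.209) → (207.200,73.095) → (43.667,24.271) → (221.609,58.846) → (55.354,25.131), returning to the start.

Shape 2 is a open polyline drawn with `<polyline>`. Its stroke #ff8800 means score at S516, F2346. After flipping Y the toolpath is (127.454,40.792) → (59.385,43.621) → (40.536,39.182) → (19.941,13.999) → (163.804,78.020).

Shape 3 is a regular polygon drawn with `<path>`. Its stroke #ff8800 means score at S516, F2346. After flipping Y the toolpath is (132.432,91.846) → (136.506,72.228) → (119.107,62.291) → (104.280,75.767) → (112.515,94.033) → (132.432,91.846), returning to the start.

; LightBurn 1.7.01
; GRBL device profile, absolute coords
G21
G90
G0 X55.354 Y25.131
M3 S516
G1 X104.686 Y26.209 F2346
G1 X207.200 Y73.095
G1 X43.667 Y24.271
G1 X221.609 Y58.846
G1 X55.354 Y25.131
G0 X127.454 Y40.792
M3 S516
G1 X59.385 Y43.621 F2346
G1 X40.536 Y39.182
G1 X19.941 Y13.999
G1 X163.804 Y78.020
G0 X132.432 Y91.846
M3 S516
G1 X136.506 Y72.228 F2346
G1 X119.107 Y62.291
G1 X104.280 Y75.767
G1 X112.515 Y94.033
G1 X132.432 Y91.846
M5
G0 X0.000 Y0.000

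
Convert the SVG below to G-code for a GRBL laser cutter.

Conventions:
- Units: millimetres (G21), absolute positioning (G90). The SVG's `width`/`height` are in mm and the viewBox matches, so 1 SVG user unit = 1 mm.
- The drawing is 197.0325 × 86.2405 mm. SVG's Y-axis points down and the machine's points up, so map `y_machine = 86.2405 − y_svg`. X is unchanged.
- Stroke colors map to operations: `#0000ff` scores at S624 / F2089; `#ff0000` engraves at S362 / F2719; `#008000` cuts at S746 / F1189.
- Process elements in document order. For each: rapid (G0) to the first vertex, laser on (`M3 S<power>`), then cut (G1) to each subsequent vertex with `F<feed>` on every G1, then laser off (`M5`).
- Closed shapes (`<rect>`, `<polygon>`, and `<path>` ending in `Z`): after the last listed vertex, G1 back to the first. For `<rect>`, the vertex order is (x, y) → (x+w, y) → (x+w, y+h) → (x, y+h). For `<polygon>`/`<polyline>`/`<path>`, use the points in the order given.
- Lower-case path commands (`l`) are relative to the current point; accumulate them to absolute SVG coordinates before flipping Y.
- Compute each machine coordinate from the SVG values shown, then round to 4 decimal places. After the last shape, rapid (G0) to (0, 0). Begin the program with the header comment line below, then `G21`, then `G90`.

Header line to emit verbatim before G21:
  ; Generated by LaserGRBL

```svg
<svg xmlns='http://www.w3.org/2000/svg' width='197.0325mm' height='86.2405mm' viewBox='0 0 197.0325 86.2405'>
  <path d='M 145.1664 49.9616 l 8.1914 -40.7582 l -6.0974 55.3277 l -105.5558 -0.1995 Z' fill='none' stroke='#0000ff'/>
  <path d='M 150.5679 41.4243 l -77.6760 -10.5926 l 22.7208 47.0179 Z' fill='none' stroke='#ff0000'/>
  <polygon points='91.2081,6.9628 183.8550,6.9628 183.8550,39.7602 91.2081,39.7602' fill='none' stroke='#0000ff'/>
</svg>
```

; Generated by LaserGRBL
G21
G90
G0 X145.1664 Y36.2789
M3 S624
G1 X153.3578 Y77.0371 F2089
G1 X147.2604 Y21.7094 F2089
G1 X41.7046 Y21.9089 F2089
G1 X145.1664 Y36.2789 F2089
M5
G0 X150.5679 Y44.8162
M3 S362
G1 X72.8919 Y55.4088 F2719
G1 X95.6127 Y8.3909 F2719
G1 X150.5679 Y44.8162 F2719
M5
G0 X91.2081 Y79.2777
M3 S624
G1 X183.8550 Y79.2777 F2089
G1 X183.8550 Y46.4803 F2089
G1 X91.2081 Y46.4803 F2089
G1 X91.2081 Y79.2777 F2089
M5
G0 X0.0000 Y0.0000

1 u = 1 mm; y_m = 86.2405 − y.

[1] `<path>` closed polygon, #0000ff→score S624 F2089: (145.1664,36.2789) → (153.3578,77.0371) → (147.2604,21.7094) → (41.7046,21.9089) → (145.1664,36.2789) (closed)

[2] `<path>` closed polygon, #ff0000→engrave S362 F2719: (150.5679,44.8162) → (72.8919,55.4088) → (95.6127,8.3909) → (150.5679,44.8162) (closed)

[3] `<polygon>` rectangle, #0000ff→score S624 F2089: (91.2081,79.2777) → (183.8550,79.2777) → (183.8550,46.4803) → (91.2081,46.4803) → (91.2081,79.2777) (closed)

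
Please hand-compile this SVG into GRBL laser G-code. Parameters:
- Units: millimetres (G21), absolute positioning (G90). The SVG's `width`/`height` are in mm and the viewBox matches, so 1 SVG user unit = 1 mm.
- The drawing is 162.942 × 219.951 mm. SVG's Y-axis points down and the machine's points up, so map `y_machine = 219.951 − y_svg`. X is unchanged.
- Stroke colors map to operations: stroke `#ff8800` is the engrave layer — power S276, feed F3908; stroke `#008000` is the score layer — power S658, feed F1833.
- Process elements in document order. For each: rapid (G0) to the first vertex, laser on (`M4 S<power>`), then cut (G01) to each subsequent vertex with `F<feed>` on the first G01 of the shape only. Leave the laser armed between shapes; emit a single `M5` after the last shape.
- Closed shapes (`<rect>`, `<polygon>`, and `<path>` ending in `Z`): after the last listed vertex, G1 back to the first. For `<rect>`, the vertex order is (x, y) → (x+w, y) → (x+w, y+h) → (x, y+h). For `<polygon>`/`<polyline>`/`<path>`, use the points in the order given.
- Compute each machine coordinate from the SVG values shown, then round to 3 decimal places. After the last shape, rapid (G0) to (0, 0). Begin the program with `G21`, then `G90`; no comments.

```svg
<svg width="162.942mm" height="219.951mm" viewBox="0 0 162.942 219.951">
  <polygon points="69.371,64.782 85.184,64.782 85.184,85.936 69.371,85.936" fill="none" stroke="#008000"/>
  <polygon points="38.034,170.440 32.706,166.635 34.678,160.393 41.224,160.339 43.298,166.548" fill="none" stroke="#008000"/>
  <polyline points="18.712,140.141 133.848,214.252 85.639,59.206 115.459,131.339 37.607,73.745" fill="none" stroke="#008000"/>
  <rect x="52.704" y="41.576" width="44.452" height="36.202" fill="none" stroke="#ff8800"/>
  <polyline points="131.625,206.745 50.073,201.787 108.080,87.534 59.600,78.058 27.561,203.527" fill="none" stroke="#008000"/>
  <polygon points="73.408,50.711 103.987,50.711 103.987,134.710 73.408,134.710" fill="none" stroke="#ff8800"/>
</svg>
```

viewBox `0 0 162.942 219.951` with mm width/height → 1 unit = 1 mm. Flip: y_m = 219.951 − y_svg.

**Shape 1** — `<polygon>` rectangle, stroke `#008000` → score (S658, F1833). Machine vertices: (69.371,155.169) → (85.184,155.169) → (85.184,134.015) → (69.371,134.015) → (69.371,155.169). Closed: final G1 returns to the first vertex.

**Shape 2** — `<polygon>` regular polygon, stroke `#008000` → score (S658, F1833). Machine vertices: (38.034,49.511) → (32.706,53.316) → (34.678,59.558) → (41.224,59.612) → (43.298,53.403) → (38.034,49.511). Closed: final G1 returns to the first vertex.

**Shape 3** — `<polyline>` open polyline, stroke `#008000` → score (S658, F1833). Machine vertices: (18.712,79.810) → (133.848,5.699) → (85.639,160.745) → (115.459,88.612) → (37.607,146.206). Open path.

**Shape 4** — `<rect>` rectangle, stroke `#ff8800` → engrave (S276, F3908). Machine vertices: (52.704,178.375) → (97.156,178.375) → (97.156,142.173) → (52.704,142.173) → (52.704,178.375). Closed: final G1 returns to the first vertex.

**Shape 5** — `<polyline>` open polyline, stroke `#008000` → score (S658, F1833). Machine vertices: (131.625,13.206) → (50.073,18.164) → (108.080,132.417) → (59.600,141.893) → (27.561,16.424). Open path.

**Shape 6** — `<polygon>` rectangle, stroke `#ff8800` → engrave (S276, F3908). Machine vertices: (73.408,169.240) → (103.987,169.240) → (103.987,85.241) → (73.408,85.241) → (73.408,169.240). Closed: final G1 returns to the first vertex.

G21
G90
G0 X69.371 Y155.169
M4 S658
G01 X85.184 Y155.169 F1833
G01 X85.184 Y134.015
G01 X69.371 Y134.015
G01 X69.371 Y155.169
G0 X38.034 Y49.511
M4 S658
G01 X32.706 Y53.316 F1833
G01 X34.678 Y59.558
G01 X41.224 Y59.612
G01 X43.298 Y53.403
G01 X38.034 Y49.511
G0 X18.712 Y79.810
M4 S658
G01 X133.848 Y5.699 F1833
G01 X85.639 Y160.745
G01 X115.459 Y88.612
G01 X37.607 Y146.206
G0 X52.704 Y178.375
M4 S276
G01 X97.156 Y178.375 F3908
G01 X97.156 Y142.173
G01 X52.704 Y142.173
G01 X52.704 Y178.375
G0 X131.625 Y13.206
M4 S658
G01 X50.073 Y18.164 F1833
G01 X108.080 Y132.417
G01 X59.600 Y141.893
G01 X27.561 Y16.424
G0 X73.408 Y169.240
M4 S276
G01 X103.987 Y169.240 F3908
G01 X103.987 Y85.241
G01 X73.408 Y85.241
G01 X73.408 Y169.240
M5
G0 X0.000 Y0.000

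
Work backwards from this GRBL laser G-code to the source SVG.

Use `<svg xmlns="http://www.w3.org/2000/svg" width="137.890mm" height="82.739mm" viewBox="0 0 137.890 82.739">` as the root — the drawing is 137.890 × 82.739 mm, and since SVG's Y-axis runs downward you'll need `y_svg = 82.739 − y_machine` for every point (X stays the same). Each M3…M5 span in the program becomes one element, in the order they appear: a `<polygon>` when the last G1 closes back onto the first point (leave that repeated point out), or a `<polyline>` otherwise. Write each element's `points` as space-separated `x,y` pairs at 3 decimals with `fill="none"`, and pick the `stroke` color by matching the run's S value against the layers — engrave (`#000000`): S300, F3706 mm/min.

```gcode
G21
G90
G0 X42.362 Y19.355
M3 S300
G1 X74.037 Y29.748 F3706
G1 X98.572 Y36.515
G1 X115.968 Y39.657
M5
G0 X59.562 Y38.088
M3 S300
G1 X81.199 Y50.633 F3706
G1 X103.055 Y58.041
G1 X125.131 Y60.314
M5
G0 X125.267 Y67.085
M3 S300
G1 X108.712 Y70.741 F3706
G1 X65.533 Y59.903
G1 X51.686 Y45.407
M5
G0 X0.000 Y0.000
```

Machine Y-up, SVG Y-down with viewBox height 82.739, so y_svg = 82.739 − y_machine; X carries over. Every run uses S300, so all elements get stroke `#000000` (engrave).

Run 1: The run is open, so emit a `<polyline>` with points (Y-flipped): 42.362,63.384 74.037,52.991 98.572,46.224 115.968,43.082.

Run 2: The run is open, so emit a `<polyline>` with points (Y-flipped): 59.562,44.651 81.199,32.106 103.055,24.698 125.131,22.425.

Run 3: The run is open, so emit a `<polyline>` with points (Y-flipped): 125.267,15.654 108.712,11.998 65.533,22.836 51.686,37.332.

<svg xmlns="http://www.w3.org/2000/svg" width="137.890mm" height="82.739mm" viewBox="0 0 137.890 82.739">
  <polyline points="42.362,63.384 74.037,52.991 98.572,46.224 115.968,43.082" fill="none" stroke="#000000"/>
  <polyline points="59.562,44.651 81.199,32.106 103.055,24.698 125.131,22.425" fill="none" stroke="#000000"/>
  <polyline points="125.267,15.654 108.712,11.998 65.533,22.836 51.686,37.332" fill="none" stroke="#000000"/>
</svg>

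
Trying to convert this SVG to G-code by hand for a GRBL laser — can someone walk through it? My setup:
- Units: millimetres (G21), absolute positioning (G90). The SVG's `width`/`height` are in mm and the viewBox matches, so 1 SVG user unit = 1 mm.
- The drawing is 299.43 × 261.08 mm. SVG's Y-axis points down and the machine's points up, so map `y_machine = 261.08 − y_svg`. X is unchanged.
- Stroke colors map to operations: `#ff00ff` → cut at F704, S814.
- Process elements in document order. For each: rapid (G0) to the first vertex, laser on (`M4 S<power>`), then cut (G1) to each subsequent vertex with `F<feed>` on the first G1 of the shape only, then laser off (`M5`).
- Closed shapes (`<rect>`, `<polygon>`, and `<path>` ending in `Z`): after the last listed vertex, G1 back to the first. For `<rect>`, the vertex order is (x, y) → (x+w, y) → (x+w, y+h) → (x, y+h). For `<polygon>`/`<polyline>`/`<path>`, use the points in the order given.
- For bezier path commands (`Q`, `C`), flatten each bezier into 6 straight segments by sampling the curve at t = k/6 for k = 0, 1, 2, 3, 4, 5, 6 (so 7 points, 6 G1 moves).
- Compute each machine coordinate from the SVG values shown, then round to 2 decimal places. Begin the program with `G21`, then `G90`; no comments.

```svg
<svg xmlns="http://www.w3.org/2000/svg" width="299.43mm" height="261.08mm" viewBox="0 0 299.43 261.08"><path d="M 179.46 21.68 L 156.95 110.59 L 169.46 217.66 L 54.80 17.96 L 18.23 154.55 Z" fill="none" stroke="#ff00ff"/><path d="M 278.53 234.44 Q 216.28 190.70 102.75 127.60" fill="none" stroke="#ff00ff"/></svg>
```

G21
G90
G0 X179.46 Y239.40
M4 S814
G1 X156.95 Y150.49 F704
G1 X169.46 Y43.42
G1 X54.80 Y243.12
G1 X18.23 Y106.53
G1 X179.46 Y239.40
M5
G0 X278.53 Y26.64
M4 S814
G1 X256.36 Y41.76 F704
G1 X231.33 Y57.95
G1 X203.46 Y75.22
G1 X172.74 Y93.56
G1 X139.17 Y112.98
G1 X102.75 Y133.48
M5

1 u = 1 mm; y_m = 261.08 − y.

[1] `<path>` closed polygon, #ff00ff→cut S814 F704: (179.46,239.40) → (156.95,150.49) → (169.46,43.42) → (54.80,243.12) → (18.23,106.53) → (179.46,239.40) (closed)

[2] `<path>` quadratic bezier, #ff00ff→cut S814 F704: (278.53,26.64) → (256.36,41.76) → (231.33,57.95) → (203.46,75.22) → (172.74,93.56) → (139.17,112.98) → (102.75,133.48)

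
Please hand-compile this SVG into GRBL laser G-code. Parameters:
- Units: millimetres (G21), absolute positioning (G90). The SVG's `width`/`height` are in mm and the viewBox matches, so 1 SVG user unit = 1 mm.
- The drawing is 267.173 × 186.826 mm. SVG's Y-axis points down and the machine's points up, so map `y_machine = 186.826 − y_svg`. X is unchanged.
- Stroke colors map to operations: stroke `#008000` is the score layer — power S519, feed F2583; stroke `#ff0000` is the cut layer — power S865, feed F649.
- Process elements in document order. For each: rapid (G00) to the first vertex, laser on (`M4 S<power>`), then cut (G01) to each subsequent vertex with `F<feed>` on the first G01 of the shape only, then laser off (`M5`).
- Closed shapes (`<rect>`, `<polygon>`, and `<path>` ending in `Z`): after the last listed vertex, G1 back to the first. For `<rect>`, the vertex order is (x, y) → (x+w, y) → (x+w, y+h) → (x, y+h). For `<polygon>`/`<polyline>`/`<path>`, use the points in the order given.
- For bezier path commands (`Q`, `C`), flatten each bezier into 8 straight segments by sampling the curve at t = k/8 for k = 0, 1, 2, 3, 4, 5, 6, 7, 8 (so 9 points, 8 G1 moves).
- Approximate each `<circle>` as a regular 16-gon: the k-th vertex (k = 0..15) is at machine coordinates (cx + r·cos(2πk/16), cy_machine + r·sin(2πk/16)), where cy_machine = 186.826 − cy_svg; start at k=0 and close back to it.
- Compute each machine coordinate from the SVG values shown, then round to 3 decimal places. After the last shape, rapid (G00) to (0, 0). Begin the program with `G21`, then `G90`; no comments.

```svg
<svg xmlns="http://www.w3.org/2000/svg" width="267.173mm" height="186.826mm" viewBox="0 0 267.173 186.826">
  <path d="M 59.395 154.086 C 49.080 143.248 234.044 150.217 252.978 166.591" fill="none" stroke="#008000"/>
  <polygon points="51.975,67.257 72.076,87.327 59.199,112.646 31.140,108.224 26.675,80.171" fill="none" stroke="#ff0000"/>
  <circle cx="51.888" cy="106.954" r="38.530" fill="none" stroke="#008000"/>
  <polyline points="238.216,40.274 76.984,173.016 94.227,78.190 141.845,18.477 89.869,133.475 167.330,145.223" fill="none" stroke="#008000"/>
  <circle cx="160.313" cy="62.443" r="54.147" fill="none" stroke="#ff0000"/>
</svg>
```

G21
G90
G00 X59.395 Y32.740
M4 S519
G01 X63.975 Y35.986 F2583
G01 X82.628 Y37.661
G01 X111.121 Y37.863
G01 X145.218 Y36.692
G01 X180.687 Y34.245
G01 X213.292 Y30.621
G01 X238.801 Y25.918
G01 X252.978 Y20.235
M5
G00 X51.975 Y119.569
M4 S865
G01 X72.076 Y99.499 F649
G01 X59.199 Y74.180
G01 X31.140 Y78.602
G01 X26.675 Y106.655
G01 X51.975 Y119.569
M5
G00 X90.418 Y79.872
M4 S519
G01 X87.485 Y94.617 F2583
G01 X79.133 Y107.117
G01 X66.633 Y115.469
G01 X51.888 Y118.402
G01 X37.143 Y115.469
G01 X24.643 Y107.117
G01 X16.291 Y94.617
G01 X13.358 Y79.872
G01 X16.291 Y65.127
G01 X24.643 Y52.627
G01 X37.143 Y44.275
G01 X51.888 Y41.342
G01 X66.633 Y44.275
G01 X79.133 Y52.627
G01 X87.485 Y65.127
G01 X90.418 Y79.872
M5
G00 X238.216 Y146.552
M4 S519
G01 X76.984 Y13.810 F2583
G01 X94.227 Y108.636
G01 X141.845 Y168.349
G01 X89.869 Y53.351
G01 X167.330 Y41.603
M5
G00 X214.460 Y124.383
M4 S865
G01 X210.338 Y145.104 F649
G01 X198.601 Y162.671
G01 X181.034 Y174.408
G01 X160.313 Y178.530
G01 X139.592 Y174.408
G01 X122.025 Y162.671
G01 X110.288 Y145.104
G01 X106.166 Y124.383
G01 X110.288 Y103.662
G01 X122.025 Y86.095
G01 X139.592 Y74.358
G01 X160.313 Y70.236
G01 X181.034 Y74.358
G01 X198.601 Y86.095
G01 X210.338 Y103.662
G01 X214.460 Y124.383
M5
G00 X0.000 Y0.000

1 u = 1 mm; y_m = 186.826 − y.

[1] `<path>` cubic bezier, #008000→score S519 F2583: (59.395,32.740) → (63.975,35.986) → (82.628,37.661) → (111.121,37.863) → (145.218,36.692) → (180.687,34.245) → (213.292,30.621) → (238.801,25.918) → (252.978,20.235)

[2] `<polygon>` regular polygon, #ff0000→cut S865 F649: (51.975,119.569) → (72.076,99.499) → (59.199,74.180) → (31.140,78.602) → (26.675,106.655) → (51.975,119.569) (closed)

[3] `<circle>` circle, #008000→score S519 F2583: (90.418,79.872) → (87.485,94.617) → (79.133,107.117) → (66.633,115.469) → (51.888,118.402) → (37.143,115.469) → (24.643,107.117) → (16.291,94.617) → (13.358,79.872) → (16.291,65.127) → (24.643,52.627) → (37.143,44.275) → (51.888,41.342) → (66.633,44.275) → (79.133,52.627) → (87.485,65.127) → (90.418,79.872) (closed)

[4] `<polyline>` open polyline, #008000→score S519 F2583: (238.216,146.552) → (76.984,13.810) → (94.227,108.636) → (141.845,168.349) → (89.869,53.351) → (167.330,41.603)

[5] `<circle>` circle, #ff0000→cut S865 F649: (214.460,124.383) → (210.338,145.104) → (198.601,162.671) → (181.034,174.408) → (160.313,178.530) → (139.592,174.408) → (122.025,162.671) → (110.288,145.104) → (106.166,124.383) → (110.288,103.662) → (122.025,86.095) → (139.592,74.358) → (160.313,70.236) → (181.034,74.358) → (198.601,86.095) → (210.338,103.662) → (214.460,124.383) (closed)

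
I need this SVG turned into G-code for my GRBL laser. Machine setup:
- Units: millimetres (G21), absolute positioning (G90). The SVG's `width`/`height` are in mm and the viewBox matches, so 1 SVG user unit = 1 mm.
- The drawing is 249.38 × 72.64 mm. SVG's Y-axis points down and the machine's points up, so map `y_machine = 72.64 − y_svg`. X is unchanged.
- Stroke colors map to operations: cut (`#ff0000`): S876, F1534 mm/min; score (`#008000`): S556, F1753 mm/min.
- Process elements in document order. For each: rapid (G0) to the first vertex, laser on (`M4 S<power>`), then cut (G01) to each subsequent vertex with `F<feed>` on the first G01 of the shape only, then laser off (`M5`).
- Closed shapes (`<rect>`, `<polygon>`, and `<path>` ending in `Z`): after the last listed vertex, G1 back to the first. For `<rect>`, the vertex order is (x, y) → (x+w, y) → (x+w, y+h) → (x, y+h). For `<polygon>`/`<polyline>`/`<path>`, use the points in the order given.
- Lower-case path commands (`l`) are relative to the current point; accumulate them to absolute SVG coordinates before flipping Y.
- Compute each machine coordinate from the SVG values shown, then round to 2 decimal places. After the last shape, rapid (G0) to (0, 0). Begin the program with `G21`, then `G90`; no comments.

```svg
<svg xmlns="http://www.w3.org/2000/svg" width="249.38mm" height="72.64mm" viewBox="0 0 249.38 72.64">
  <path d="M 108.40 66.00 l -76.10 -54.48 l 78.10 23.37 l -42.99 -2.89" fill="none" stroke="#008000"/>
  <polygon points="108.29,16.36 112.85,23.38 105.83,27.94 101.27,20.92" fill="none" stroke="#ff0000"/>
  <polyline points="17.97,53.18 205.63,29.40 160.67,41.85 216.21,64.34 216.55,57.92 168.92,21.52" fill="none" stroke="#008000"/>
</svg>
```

G21
G90
G0 X108.40 Y6.64
M4 S556
G01 X32.30 Y61.12 F1753
G01 X110.40 Y37.75
G01 X67.41 Y40.64
M5
G0 X108.29 Y56.28
M4 S876
G01 X112.85 Y49.26 F1534
G01 X105.83 Y44.70
G01 X101.27 Y51.72
G01 X108.29 Y56.28
M5
G0 X17.97 Y19.46
M4 S556
G01 X205.63 Y43.24 F1753
G01 X160.67 Y30.79
G01 X216.21 Y8.30
G01 X216.55 Y14.72
G01 X168.92 Y51.12
M5
G0 X0.00 Y0.00

1 u = 1 mm; y_m = 72.64 − y.

[1] `<path>` open polyline, #008000→score S556 F1753: (108.40,6.64) → (32.30,61.12) → (110.40,37.75) → (67.41,40.64)

[2] `<polygon>` regular polygon, #ff0000→cut S876 F1534: (108.29,56.28) → (112.85,49.26) → (105.83,44.70) → (101.27,51.72) → (108.29,56.28) (closed)

[3] `<polyline>` open polyline, #008000→score S556 F1753: (17.97,19.46) → (205.63,43.24) → (160.67,30.79) → (216.21,8.30) → (216.55,14.72) → (168.92,51.12)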